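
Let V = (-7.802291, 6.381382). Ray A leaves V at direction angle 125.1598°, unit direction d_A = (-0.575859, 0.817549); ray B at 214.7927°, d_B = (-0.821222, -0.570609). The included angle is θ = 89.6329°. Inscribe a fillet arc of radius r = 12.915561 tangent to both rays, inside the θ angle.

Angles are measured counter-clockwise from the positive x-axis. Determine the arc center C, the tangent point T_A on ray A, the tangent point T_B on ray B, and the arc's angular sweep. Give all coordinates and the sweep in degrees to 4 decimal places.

bisector direction at 169.9762° = (-0.984736,0.174056)
center distance |VC| = r/sin(θ/2) = 12.915561/sin(44.8165°) = 18.324158
C = V + |VC|·bis = (-25.8467,9.5708)
T_A = V + ((C−V)·d_A)·d_A = V + 12.9986·d_A = (-15.2876,17.0084)
T_B = V + ((C−V)·d_B)·d_B = V + 12.9986·d_B = (-18.4770,-1.0357)
sweep = 180° − θ = 90.3671°

center=(-25.8467,9.5708) T_A=(-15.2876,17.0084) T_B=(-18.4770,-1.0357) sweep=90.3671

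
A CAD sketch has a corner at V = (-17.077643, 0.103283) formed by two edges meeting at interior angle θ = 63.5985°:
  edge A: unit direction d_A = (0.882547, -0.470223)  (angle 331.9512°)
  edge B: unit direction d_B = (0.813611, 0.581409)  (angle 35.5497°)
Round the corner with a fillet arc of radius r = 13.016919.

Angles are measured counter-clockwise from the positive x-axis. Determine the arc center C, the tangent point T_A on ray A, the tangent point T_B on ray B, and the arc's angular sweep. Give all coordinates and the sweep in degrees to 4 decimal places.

center=(7.5721,1.7191) T_A=(1.4512,-9.7689) T_B=(0.0039,12.3098) sweep=116.4015

bisector direction at 3.7504° = (0.997858,0.065411)
center distance |VC| = r/sin(θ/2) = 13.016919/sin(31.7993°) = 24.702630
C = V + |VC|·bis = (7.5721,1.7191)
T_A = V + ((C−V)·d_A)·d_A = V + 20.9948·d_A = (1.4512,-9.7689)
T_B = V + ((C−V)·d_B)·d_B = V + 20.9948·d_B = (0.0039,12.3098)
sweep = 180° − θ = 116.4015°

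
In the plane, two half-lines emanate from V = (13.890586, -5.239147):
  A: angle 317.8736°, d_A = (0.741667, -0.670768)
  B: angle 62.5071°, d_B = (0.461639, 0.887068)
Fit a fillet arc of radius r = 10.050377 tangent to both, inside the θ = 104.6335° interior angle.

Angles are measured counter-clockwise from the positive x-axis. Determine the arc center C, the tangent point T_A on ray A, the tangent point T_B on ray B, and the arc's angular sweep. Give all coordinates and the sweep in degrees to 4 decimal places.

center=(26.3897,-2.9924) T_A=(19.6482,-10.4464) T_B=(17.4743,1.6473) sweep=75.3665

bisector direction at 10.1904° = (0.984225,0.176919)
center distance |VC| = r/sin(θ/2) = 10.050377/sin(52.3167°) = 12.699454
C = V + |VC|·bis = (26.3897,-2.9924)
T_A = V + ((C−V)·d_A)·d_A = V + 7.7631·d_A = (19.6482,-10.4464)
T_B = V + ((C−V)·d_B)·d_B = V + 7.7631·d_B = (17.4743,1.6473)
sweep = 180° − θ = 75.3665°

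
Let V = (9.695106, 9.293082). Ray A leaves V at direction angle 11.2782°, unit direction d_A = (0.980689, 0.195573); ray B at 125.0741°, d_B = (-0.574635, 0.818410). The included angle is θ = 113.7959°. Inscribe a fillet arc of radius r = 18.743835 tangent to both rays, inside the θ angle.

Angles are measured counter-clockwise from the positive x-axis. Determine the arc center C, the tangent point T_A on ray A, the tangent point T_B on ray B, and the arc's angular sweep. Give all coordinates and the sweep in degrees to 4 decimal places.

center=(18.0132,30.0648) T_A=(21.6790,11.6830) T_B=(2.6731,19.2940) sweep=66.2041

bisector direction at 68.1762° = (0.371754,0.928331)
center distance |VC| = r/sin(θ/2) = 18.743835/sin(56.8980°) = 22.375377
C = V + |VC|·bis = (18.0132,30.0648)
T_A = V + ((C−V)·d_A)·d_A = V + 12.2199·d_A = (21.6790,11.6830)
T_B = V + ((C−V)·d_B)·d_B = V + 12.2199·d_B = (2.6731,19.2940)
sweep = 180° − θ = 66.2041°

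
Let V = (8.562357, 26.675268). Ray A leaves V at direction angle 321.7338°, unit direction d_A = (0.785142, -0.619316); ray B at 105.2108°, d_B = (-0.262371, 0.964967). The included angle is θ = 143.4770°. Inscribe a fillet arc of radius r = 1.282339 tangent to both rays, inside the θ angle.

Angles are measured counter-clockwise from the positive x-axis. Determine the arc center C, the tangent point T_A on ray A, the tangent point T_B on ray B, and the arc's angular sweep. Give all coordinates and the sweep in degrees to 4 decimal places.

bisector direction at 33.4723° = (0.834153,0.551534)
center distance |VC| = r/sin(θ/2) = 1.282339/sin(71.7385°) = 1.350348
C = V + |VC|·bis = (9.6888,27.4200)
T_A = V + ((C−V)·d_A)·d_A = V + 0.4231·d_A = (8.8946,26.4132)
T_B = V + ((C−V)·d_B)·d_B = V + 0.4231·d_B = (8.4513,27.0836)
sweep = 180° − θ = 36.5230°

center=(9.6888,27.4200) T_A=(8.8946,26.4132) T_B=(8.4513,27.0836) sweep=36.5230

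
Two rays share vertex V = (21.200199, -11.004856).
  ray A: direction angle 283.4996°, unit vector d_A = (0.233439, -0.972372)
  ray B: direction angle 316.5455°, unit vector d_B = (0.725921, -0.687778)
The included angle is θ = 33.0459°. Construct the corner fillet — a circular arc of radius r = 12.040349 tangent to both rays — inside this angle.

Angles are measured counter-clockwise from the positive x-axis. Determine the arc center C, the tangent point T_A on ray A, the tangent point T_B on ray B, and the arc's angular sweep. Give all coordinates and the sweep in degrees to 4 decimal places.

bisector direction at 300.0225° = (0.500341,-0.865829)
center distance |VC| = r/sin(θ/2) = 12.040349/sin(16.5230°) = 42.336059
C = V + |VC|·bis = (42.3827,-47.6606)
T_A = V + ((C−V)·d_A)·d_A = V + 40.5878·d_A = (30.6750,-50.4713)
T_B = V + ((C−V)·d_B)·d_B = V + 40.5878·d_B = (50.6637,-38.9203)
sweep = 180° − θ = 146.9541°

center=(42.3827,-47.6606) T_A=(30.6750,-50.4713) T_B=(50.6637,-38.9203) sweep=146.9541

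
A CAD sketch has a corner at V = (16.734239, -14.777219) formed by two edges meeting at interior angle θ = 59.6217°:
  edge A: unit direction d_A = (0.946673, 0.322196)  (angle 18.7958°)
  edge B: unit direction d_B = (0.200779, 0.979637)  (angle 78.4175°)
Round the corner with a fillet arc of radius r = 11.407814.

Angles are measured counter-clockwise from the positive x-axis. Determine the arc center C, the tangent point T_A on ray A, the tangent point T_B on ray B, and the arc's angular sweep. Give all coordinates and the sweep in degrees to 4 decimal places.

center=(31.9073,2.4373) T_A=(35.5829,-8.3622) T_B=(20.7318,4.7278) sweep=120.3783

bisector direction at 48.6067° = (0.661225,0.750188)
center distance |VC| = r/sin(θ/2) = 11.407814/sin(29.8108°) = 22.946964
C = V + |VC|·bis = (31.9073,2.4373)
T_A = V + ((C−V)·d_A)·d_A = V + 19.9104·d_A = (35.5829,-8.3622)
T_B = V + ((C−V)·d_B)·d_B = V + 19.9104·d_B = (20.7318,4.7278)
sweep = 180° − θ = 120.3783°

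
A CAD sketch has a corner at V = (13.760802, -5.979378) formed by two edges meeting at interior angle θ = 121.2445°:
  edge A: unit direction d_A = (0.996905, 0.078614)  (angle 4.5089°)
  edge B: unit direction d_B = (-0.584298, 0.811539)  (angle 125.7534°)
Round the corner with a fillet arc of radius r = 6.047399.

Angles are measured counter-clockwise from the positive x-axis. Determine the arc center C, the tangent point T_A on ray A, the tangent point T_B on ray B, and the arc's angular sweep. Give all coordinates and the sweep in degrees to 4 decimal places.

bisector direction at 65.1312° = (0.420543,0.907273)
center distance |VC| = r/sin(θ/2) = 6.047399/sin(60.6223°) = 6.939831
C = V + |VC|·bis = (16.6793,0.3169)
T_A = V + ((C−V)·d_A)·d_A = V + 3.4044·d_A = (17.1547,-5.7117)
T_B = V + ((C−V)·d_B)·d_B = V + 3.4044·d_B = (11.7716,-3.2165)
sweep = 180° − θ = 58.7555°

center=(16.6793,0.3169) T_A=(17.1547,-5.7117) T_B=(11.7716,-3.2165) sweep=58.7555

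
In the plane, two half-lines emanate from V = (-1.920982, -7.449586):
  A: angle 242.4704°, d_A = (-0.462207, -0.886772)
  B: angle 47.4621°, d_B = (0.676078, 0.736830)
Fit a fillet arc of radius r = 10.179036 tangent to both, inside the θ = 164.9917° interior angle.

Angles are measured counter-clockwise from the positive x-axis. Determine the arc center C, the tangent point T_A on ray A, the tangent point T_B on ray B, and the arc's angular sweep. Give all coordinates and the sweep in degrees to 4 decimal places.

bisector direction at 324.9663° = (0.818814,-0.574059)
center distance |VC| = r/sin(θ/2) = 10.179036/sin(82.4959°) = 10.266968
C = V + |VC|·bis = (6.4858,-13.3434)
T_A = V + ((C−V)·d_A)·d_A = V + 1.3408·d_A = (-2.5407,-8.6386)
T_B = V + ((C−V)·d_B)·d_B = V + 1.3408·d_B = (-1.0145,-6.4616)
sweep = 180° − θ = 15.0083°

center=(6.4858,-13.3434) T_A=(-2.5407,-8.6386) T_B=(-1.0145,-6.4616) sweep=15.0083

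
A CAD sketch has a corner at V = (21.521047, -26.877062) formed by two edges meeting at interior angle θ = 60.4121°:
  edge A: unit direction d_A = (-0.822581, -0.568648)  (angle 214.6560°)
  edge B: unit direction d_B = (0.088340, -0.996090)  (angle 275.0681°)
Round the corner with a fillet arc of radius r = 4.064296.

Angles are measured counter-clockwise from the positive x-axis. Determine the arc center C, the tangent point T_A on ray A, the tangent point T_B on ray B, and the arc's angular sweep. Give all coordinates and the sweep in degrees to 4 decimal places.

bisector direction at 244.8621° = (-0.424799,-0.905288)
center distance |VC| = r/sin(θ/2) = 4.064296/sin(30.2061°) = 8.078325
C = V + |VC|·bis = (18.0894,-34.1903)
T_A = V + ((C−V)·d_A)·d_A = V + 6.9815·d_A = (15.7782,-30.8471)
T_B = V + ((C−V)·d_B)·d_B = V + 6.9815·d_B = (22.1378,-33.8312)
sweep = 180° − θ = 119.5879°

center=(18.0894,-34.1903) T_A=(15.7782,-30.8471) T_B=(22.1378,-33.8312) sweep=119.5879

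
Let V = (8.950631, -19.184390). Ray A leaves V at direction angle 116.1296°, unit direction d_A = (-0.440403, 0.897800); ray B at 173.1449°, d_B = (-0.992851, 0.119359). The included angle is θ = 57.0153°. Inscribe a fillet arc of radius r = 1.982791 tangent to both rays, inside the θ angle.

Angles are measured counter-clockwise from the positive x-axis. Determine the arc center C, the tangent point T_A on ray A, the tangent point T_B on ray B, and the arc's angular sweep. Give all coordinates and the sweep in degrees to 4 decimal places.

bisector direction at 144.6372° = (-0.815504,0.578751)
center distance |VC| = r/sin(θ/2) = 1.982791/sin(28.5077°) = 4.154390
C = V + |VC|·bis = (5.5627,-16.7800)
T_A = V + ((C−V)·d_A)·d_A = V + 3.6507·d_A = (7.3429,-15.9068)
T_B = V + ((C−V)·d_B)·d_B = V + 3.6507·d_B = (5.3260,-18.7486)
sweep = 180° − θ = 122.9847°

center=(5.5627,-16.7800) T_A=(7.3429,-15.9068) T_B=(5.3260,-18.7486) sweep=122.9847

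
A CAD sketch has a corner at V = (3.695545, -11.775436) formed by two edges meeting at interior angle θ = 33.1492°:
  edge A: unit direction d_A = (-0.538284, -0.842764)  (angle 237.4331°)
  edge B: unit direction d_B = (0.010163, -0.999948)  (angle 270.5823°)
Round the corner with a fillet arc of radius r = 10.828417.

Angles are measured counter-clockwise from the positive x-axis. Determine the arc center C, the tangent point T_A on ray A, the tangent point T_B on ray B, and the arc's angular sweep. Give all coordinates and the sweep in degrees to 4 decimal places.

bisector direction at 254.0077° = (-0.275508,-0.961299)
center distance |VC| = r/sin(θ/2) = 10.828417/sin(16.5746°) = 37.959350
C = V + |VC|·bis = (-6.7626,-48.2657)
T_A = V + ((C−V)·d_A)·d_A = V + 36.3821·d_A = (-15.8884,-42.4369)
T_B = V + ((C−V)·d_B)·d_B = V + 36.3821·d_B = (4.0653,-48.1557)
sweep = 180° − θ = 146.8508°

center=(-6.7626,-48.2657) T_A=(-15.8884,-42.4369) T_B=(4.0653,-48.1557) sweep=146.8508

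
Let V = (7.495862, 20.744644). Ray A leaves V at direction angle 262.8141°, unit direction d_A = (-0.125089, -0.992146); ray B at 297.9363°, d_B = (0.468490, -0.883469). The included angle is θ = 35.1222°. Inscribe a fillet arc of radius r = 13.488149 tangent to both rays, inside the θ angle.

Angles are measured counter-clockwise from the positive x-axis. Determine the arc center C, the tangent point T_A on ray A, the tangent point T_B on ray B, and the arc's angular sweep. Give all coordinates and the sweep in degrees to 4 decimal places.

bisector direction at 280.3752° = (0.180093,-0.983650)
center distance |VC| = r/sin(θ/2) = 13.488149/sin(17.5611°) = 44.703797
C = V + |VC|·bis = (15.5467,-23.2282)
T_A = V + ((C−V)·d_A)·d_A = V + 42.6204·d_A = (2.1645,-21.5410)
T_B = V + ((C−V)·d_B)·d_B = V + 42.6204·d_B = (27.4631,-16.9092)
sweep = 180° − θ = 144.8778°

center=(15.5467,-23.2282) T_A=(2.1645,-21.5410) T_B=(27.4631,-16.9092) sweep=144.8778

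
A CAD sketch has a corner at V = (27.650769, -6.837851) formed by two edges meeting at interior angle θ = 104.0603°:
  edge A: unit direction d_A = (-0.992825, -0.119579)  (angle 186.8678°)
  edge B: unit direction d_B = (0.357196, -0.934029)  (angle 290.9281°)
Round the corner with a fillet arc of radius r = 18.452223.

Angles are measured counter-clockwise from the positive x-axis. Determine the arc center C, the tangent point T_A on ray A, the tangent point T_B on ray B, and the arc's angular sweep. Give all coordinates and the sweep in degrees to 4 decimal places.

bisector direction at 238.8979° = (-0.516564,-0.856249)
center distance |VC| = r/sin(θ/2) = 18.452223/sin(52.0301°) = 23.406587
C = V + |VC|·bis = (15.5598,-26.8797)
T_A = V + ((C−V)·d_A)·d_A = V + 14.4008·d_A = (13.3533,-8.5599)
T_B = V + ((C−V)·d_B)·d_B = V + 14.4008·d_B = (32.7947,-20.2886)
sweep = 180° − θ = 75.9397°

center=(15.5598,-26.8797) T_A=(13.3533,-8.5599) T_B=(32.7947,-20.2886) sweep=75.9397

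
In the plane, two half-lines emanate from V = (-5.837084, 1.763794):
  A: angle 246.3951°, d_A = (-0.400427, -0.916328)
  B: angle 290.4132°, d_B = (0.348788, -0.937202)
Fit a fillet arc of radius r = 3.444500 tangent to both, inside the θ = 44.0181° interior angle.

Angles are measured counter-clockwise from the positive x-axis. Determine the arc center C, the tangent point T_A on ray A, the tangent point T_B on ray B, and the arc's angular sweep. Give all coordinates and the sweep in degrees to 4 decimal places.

center=(-6.0931,-7.4240) T_A=(-9.2494,-6.0448) T_B=(-2.8649,-6.2226) sweep=135.9819

bisector direction at 268.4042° = (-0.027849,-0.999612)
center distance |VC| = r/sin(θ/2) = 3.444500/sin(22.0090°) = 9.191386
C = V + |VC|·bis = (-6.0931,-7.4240)
T_A = V + ((C−V)·d_A)·d_A = V + 8.5216·d_A = (-9.2494,-6.0448)
T_B = V + ((C−V)·d_B)·d_B = V + 8.5216·d_B = (-2.8649,-6.2226)
sweep = 180° − θ = 135.9819°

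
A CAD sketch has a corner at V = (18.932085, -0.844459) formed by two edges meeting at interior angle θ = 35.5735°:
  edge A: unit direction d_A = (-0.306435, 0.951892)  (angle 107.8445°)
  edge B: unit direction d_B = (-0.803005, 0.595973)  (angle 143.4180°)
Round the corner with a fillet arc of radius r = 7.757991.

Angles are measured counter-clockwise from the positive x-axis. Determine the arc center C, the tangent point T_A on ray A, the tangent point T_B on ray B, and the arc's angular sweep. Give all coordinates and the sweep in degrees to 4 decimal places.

bisector direction at 125.6313° = (-0.582566,0.812783)
center distance |VC| = r/sin(θ/2) = 7.757991/sin(17.7868°) = 25.396475
C = V + |VC|·bis = (4.1370,19.7974)
T_A = V + ((C−V)·d_A)·d_A = V + 24.1825·d_A = (11.5217,22.1747)
T_B = V + ((C−V)·d_B)·d_B = V + 24.1825·d_B = (-0.4866,13.5677)
sweep = 180° − θ = 144.4265°

center=(4.1370,19.7974) T_A=(11.5217,22.1747) T_B=(-0.4866,13.5677) sweep=144.4265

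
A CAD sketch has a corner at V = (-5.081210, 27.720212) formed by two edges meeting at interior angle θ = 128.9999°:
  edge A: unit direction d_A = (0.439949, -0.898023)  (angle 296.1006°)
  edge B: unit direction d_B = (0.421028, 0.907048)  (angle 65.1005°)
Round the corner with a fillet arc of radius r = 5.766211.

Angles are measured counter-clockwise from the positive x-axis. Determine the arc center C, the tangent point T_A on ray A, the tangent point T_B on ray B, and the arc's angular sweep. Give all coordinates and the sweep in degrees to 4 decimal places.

bisector direction at 0.6005° = (0.999945,0.010481)
center distance |VC| = r/sin(θ/2) = 5.766211/sin(64.4999°) = 6.388552
C = V + |VC|·bis = (1.3070,27.7872)
T_A = V + ((C−V)·d_A)·d_A = V + 2.7503·d_A = (-3.8712,25.2503)
T_B = V + ((C−V)·d_B)·d_B = V + 2.7503·d_B = (-3.9232,30.2149)
sweep = 180° − θ = 51.0001°

center=(1.3070,27.7872) T_A=(-3.8712,25.2503) T_B=(-3.9232,30.2149) sweep=51.0001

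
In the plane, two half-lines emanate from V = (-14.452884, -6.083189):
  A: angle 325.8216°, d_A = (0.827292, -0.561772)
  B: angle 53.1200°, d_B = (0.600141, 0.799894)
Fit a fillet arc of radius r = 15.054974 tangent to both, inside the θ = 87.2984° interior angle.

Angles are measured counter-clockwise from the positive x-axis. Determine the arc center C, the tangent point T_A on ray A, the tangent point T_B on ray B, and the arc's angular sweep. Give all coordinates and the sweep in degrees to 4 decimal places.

center=(7.0610,-2.4943) T_A=(-1.3965,-14.9491) T_B=(-4.9814,6.5408) sweep=92.7016

bisector direction at 9.4708° = (0.986370,0.164545)
center distance |VC| = r/sin(θ/2) = 15.054974/sin(43.6492°) = 21.811180
C = V + |VC|·bis = (7.0610,-2.4943)
T_A = V + ((C−V)·d_A)·d_A = V + 15.7821·d_A = (-1.3965,-14.9491)
T_B = V + ((C−V)·d_B)·d_B = V + 15.7821·d_B = (-4.9814,6.5408)
sweep = 180° − θ = 92.7016°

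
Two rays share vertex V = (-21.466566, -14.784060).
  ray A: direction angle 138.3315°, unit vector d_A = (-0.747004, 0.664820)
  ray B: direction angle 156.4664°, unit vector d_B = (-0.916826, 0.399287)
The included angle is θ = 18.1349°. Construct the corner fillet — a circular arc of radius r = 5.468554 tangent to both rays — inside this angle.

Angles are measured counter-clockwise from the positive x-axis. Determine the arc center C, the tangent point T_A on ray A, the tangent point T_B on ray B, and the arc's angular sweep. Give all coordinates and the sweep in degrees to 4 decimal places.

center=(-50.6990,3.9116) T_A=(-47.0634,7.9966) T_B=(-52.8825,-1.1021) sweep=161.8651

bisector direction at 147.3989° = (-0.842443,0.538786)
center distance |VC| = r/sin(θ/2) = 5.468554/sin(9.0674°) = 34.699588
C = V + |VC|·bis = (-50.6990,3.9116)
T_A = V + ((C−V)·d_A)·d_A = V + 34.2660·d_A = (-47.0634,7.9966)
T_B = V + ((C−V)·d_B)·d_B = V + 34.2660·d_B = (-52.8825,-1.1021)
sweep = 180° − θ = 161.8651°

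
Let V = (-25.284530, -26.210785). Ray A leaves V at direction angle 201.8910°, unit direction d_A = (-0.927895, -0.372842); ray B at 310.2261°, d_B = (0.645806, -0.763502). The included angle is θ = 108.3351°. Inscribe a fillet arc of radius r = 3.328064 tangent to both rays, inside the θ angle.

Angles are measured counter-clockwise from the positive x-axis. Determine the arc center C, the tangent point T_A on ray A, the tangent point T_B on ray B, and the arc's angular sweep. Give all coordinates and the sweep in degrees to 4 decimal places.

center=(-26.2736,-30.1949) T_A=(-27.5144,-27.1068) T_B=(-23.7326,-28.0456) sweep=71.6649

bisector direction at 256.0586° = (-0.240930,-0.970542)
center distance |VC| = r/sin(θ/2) = 3.328064/sin(54.1675°) = 4.105009
C = V + |VC|·bis = (-26.2736,-30.1949)
T_A = V + ((C−V)·d_A)·d_A = V + 2.4031·d_A = (-27.5144,-27.1068)
T_B = V + ((C−V)·d_B)·d_B = V + 2.4031·d_B = (-23.7326,-28.0456)
sweep = 180° − θ = 71.6649°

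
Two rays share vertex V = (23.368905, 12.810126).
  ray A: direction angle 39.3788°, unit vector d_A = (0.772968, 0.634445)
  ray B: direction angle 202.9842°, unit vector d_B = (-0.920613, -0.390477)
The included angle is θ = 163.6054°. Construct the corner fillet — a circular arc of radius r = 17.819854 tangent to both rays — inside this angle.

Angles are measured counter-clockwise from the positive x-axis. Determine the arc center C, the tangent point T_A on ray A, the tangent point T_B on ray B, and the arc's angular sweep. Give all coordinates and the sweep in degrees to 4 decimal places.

bisector direction at 121.1815° = (-0.517751,0.855531)
center distance |VC| = r/sin(θ/2) = 17.819854/sin(81.8027°) = 18.003800
C = V + |VC|·bis = (14.0474,28.2129)
T_A = V + ((C−V)·d_A)·d_A = V + 2.5670·d_A = (25.3531,14.4388)
T_B = V + ((C−V)·d_B)·d_B = V + 2.5670·d_B = (21.0057,11.8078)
sweep = 180° − θ = 16.3946°

center=(14.0474,28.2129) T_A=(25.3531,14.4388) T_B=(21.0057,11.8078) sweep=16.3946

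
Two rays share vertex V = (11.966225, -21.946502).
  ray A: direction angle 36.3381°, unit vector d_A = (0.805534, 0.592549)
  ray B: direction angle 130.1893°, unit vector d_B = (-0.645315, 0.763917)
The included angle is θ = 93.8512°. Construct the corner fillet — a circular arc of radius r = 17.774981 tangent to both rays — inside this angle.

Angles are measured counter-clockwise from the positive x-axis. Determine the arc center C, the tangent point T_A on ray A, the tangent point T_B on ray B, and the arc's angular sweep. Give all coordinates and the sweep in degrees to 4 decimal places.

center=(14.8206,2.2192) T_A=(25.3531,-12.0991) T_B=(1.2420,-9.2512) sweep=86.1488

bisector direction at 83.2637° = (0.117300,0.993097)
center distance |VC| = r/sin(θ/2) = 17.774981/sin(46.9256°) = 24.333706
C = V + |VC|·bis = (14.8206,2.2192)
T_A = V + ((C−V)·d_A)·d_A = V + 16.6186·d_A = (25.3531,-12.0991)
T_B = V + ((C−V)·d_B)·d_B = V + 16.6186·d_B = (1.2420,-9.2512)
sweep = 180° − θ = 86.1488°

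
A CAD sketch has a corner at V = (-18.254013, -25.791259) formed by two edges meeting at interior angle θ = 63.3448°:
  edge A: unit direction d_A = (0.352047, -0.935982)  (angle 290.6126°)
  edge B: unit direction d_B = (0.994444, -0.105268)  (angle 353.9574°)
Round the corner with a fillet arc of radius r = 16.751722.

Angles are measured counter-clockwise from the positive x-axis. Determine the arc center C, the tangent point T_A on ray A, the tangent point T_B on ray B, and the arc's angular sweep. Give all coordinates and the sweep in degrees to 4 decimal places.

bisector direction at 322.2850° = (0.791063,-0.611734)
center distance |VC| = r/sin(θ/2) = 16.751722/sin(31.6724°) = 31.904290
C = V + |VC|·bis = (6.9843,-45.3082)
T_A = V + ((C−V)·d_A)·d_A = V + 27.1526·d_A = (-8.6950,-51.2056)
T_B = V + ((C−V)·d_B)·d_B = V + 27.1526·d_B = (8.7477,-28.6496)
sweep = 180° − θ = 116.6552°

center=(6.9843,-45.3082) T_A=(-8.6950,-51.2056) T_B=(8.7477,-28.6496) sweep=116.6552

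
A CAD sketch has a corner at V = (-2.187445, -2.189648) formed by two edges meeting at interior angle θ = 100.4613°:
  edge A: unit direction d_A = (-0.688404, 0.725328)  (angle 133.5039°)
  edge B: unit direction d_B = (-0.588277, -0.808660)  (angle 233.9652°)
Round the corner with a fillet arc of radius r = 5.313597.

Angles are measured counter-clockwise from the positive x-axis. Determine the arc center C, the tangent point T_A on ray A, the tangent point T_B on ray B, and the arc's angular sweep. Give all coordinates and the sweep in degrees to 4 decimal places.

bisector direction at 183.7345° = (-0.997877,-0.065134)
center distance |VC| = r/sin(θ/2) = 5.313597/sin(50.2306°) = 6.913113
C = V + |VC|·bis = (-9.0859,-2.6399)
T_A = V + ((C−V)·d_A)·d_A = V + 4.4223·d_A = (-5.2318,1.0180)
T_B = V + ((C−V)·d_B)·d_B = V + 4.4223·d_B = (-4.7890,-5.7658)
sweep = 180° − θ = 79.5387°

center=(-9.0859,-2.6399) T_A=(-5.2318,1.0180) T_B=(-4.7890,-5.7658) sweep=79.5387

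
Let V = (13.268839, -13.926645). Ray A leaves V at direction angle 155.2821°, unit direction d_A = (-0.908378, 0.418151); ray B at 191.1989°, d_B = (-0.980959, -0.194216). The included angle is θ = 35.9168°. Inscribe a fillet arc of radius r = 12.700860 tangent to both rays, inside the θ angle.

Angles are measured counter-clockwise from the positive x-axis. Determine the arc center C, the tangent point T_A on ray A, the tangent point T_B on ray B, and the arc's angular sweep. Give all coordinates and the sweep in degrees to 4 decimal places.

bisector direction at 173.2405° = (-0.993049,0.117702)
center distance |VC| = r/sin(θ/2) = 12.700860/sin(17.9584°) = 41.192906
C = V + |VC|·bis = (-27.6377,-9.0782)
T_A = V + ((C−V)·d_A)·d_A = V + 39.1860·d_A = (-22.3269,2.4590)
T_B = V + ((C−V)·d_B)·d_B = V + 39.1860·d_B = (-25.1710,-21.5372)
sweep = 180° − θ = 144.0832°

center=(-27.6377,-9.0782) T_A=(-22.3269,2.4590) T_B=(-25.1710,-21.5372) sweep=144.0832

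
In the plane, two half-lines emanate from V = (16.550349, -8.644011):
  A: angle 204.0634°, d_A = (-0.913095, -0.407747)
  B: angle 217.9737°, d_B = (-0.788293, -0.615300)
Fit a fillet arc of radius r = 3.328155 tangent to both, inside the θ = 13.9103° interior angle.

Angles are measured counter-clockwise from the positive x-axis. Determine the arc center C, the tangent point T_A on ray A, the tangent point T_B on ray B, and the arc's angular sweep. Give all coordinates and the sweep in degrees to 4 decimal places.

bisector direction at 211.0186° = (-0.857001,-0.515316)
center distance |VC| = r/sin(θ/2) = 3.328155/sin(6.9551°) = 27.484434
C = V + |VC|·bis = (-7.0038,-22.8072)
T_A = V + ((C−V)·d_A)·d_A = V + 27.2822·d_A = (-8.3609,-19.7682)
T_B = V + ((C−V)·d_B)·d_B = V + 27.2822·d_B = (-4.9560,-25.4307)
sweep = 180° − θ = 166.0897°

center=(-7.0038,-22.8072) T_A=(-8.3609,-19.7682) T_B=(-4.9560,-25.4307) sweep=166.0897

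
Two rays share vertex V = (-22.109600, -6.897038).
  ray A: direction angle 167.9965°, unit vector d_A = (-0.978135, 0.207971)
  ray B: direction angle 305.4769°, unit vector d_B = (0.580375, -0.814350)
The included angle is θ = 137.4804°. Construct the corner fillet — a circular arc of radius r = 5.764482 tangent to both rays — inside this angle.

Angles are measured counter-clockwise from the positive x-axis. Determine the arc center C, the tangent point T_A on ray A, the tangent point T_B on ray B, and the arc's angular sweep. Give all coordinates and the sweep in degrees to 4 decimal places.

bisector direction at 236.7367° = (-0.548487,-0.836159)
center distance |VC| = r/sin(θ/2) = 5.764482/sin(68.7402°) = 6.185426
C = V + |VC|·bis = (-25.5022,-12.0690)
T_A = V + ((C−V)·d_A)·d_A = V + 2.2428·d_A = (-24.3034,-6.4306)
T_B = V + ((C−V)·d_B)·d_B = V + 2.2428·d_B = (-20.8079,-8.7235)
sweep = 180° − θ = 42.5196°

center=(-25.5022,-12.0690) T_A=(-24.3034,-6.4306) T_B=(-20.8079,-8.7235) sweep=42.5196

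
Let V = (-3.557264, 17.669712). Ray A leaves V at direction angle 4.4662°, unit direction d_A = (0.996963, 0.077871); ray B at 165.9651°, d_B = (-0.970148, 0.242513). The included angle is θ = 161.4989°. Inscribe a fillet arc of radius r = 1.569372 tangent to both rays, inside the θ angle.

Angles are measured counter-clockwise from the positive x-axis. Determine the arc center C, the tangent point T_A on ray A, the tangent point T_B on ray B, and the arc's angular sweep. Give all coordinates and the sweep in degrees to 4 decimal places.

center=(-3.4246,19.2542) T_A=(-3.3024,17.6896) T_B=(-3.8052,17.7317) sweep=18.5011

bisector direction at 85.2157° = (0.083406,0.996516)
center distance |VC| = r/sin(θ/2) = 1.569372/sin(80.7494°) = 1.590051
C = V + |VC|·bis = (-3.4246,19.2542)
T_A = V + ((C−V)·d_A)·d_A = V + 0.2556·d_A = (-3.3024,17.6896)
T_B = V + ((C−V)·d_B)·d_B = V + 0.2556·d_B = (-3.8052,17.7317)
sweep = 180° − θ = 18.5011°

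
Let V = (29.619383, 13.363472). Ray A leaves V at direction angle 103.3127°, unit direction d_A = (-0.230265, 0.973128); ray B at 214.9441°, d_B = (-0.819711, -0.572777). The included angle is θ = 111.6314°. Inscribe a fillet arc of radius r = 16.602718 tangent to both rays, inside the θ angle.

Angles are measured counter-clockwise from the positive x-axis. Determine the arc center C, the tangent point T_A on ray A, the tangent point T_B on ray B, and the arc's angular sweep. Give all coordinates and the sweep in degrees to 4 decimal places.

bisector direction at 159.1284° = (-0.934381,0.356275)
center distance |VC| = r/sin(θ/2) = 16.602718/sin(55.8157°) = 20.070145
C = V + |VC|·bis = (10.8662,20.5140)
T_A = V + ((C−V)·d_A)·d_A = V + 11.2765·d_A = (27.0228,24.3370)
T_B = V + ((C−V)·d_B)·d_B = V + 11.2765·d_B = (20.3759,6.9045)
sweep = 180° − θ = 68.3686°

center=(10.8662,20.5140) T_A=(27.0228,24.3370) T_B=(20.3759,6.9045) sweep=68.3686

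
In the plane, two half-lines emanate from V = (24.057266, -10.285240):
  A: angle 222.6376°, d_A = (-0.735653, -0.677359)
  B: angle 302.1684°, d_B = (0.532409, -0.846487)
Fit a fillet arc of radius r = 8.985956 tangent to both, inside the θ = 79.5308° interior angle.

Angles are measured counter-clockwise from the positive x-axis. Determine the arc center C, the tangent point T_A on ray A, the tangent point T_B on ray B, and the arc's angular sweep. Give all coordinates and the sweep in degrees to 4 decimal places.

center=(22.2000,-24.2103) T_A=(16.1133,-17.5997) T_B=(29.8065,-19.4261) sweep=100.4692

bisector direction at 262.4030° = (-0.132204,-0.991222)
center distance |VC| = r/sin(θ/2) = 8.985956/sin(39.7654°) = 14.048335
C = V + |VC|·bis = (22.2000,-24.2103)
T_A = V + ((C−V)·d_A)·d_A = V + 10.7985·d_A = (16.1133,-17.5997)
T_B = V + ((C−V)·d_B)·d_B = V + 10.7985·d_B = (29.8065,-19.4261)
sweep = 180° − θ = 100.4692°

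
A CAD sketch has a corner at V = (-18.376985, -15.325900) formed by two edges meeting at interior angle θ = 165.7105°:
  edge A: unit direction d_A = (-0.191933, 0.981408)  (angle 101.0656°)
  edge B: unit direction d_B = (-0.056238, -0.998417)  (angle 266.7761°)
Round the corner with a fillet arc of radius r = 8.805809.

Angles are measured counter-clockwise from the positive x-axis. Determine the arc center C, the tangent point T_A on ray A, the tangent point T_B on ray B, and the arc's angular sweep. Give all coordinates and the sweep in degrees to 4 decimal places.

bisector direction at 183.9209° = (-0.997659,-0.068378)
center distance |VC| = r/sin(θ/2) = 8.805809/sin(82.8552°) = 8.874720
C = V + |VC|·bis = (-27.2309,-15.9327)
T_A = V + ((C−V)·d_A)·d_A = V + 1.1038·d_A = (-18.5888,-14.2426)
T_B = V + ((C−V)·d_B)·d_B = V + 1.1038·d_B = (-18.4391,-16.4280)
sweep = 180° − θ = 14.2895°

center=(-27.2309,-15.9327) T_A=(-18.5888,-14.2426) T_B=(-18.4391,-16.4280) sweep=14.2895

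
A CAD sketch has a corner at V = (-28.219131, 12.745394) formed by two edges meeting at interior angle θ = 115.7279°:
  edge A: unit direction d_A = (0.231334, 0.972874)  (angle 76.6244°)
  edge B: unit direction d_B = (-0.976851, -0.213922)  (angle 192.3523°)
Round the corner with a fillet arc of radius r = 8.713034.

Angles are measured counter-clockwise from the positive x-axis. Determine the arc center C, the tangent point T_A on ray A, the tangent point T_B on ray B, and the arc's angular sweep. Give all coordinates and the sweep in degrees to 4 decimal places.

bisector direction at 134.4884° = (-0.700764,0.713393)
center distance |VC| = r/sin(θ/2) = 8.713034/sin(57.8640°) = 10.289518
C = V + |VC|·bis = (-35.4297,20.0859)
T_A = V + ((C−V)·d_A)·d_A = V + 5.4733·d_A = (-26.9530,18.0702)
T_B = V + ((C−V)·d_B)·d_B = V + 5.4733·d_B = (-33.5657,11.5745)
sweep = 180° − θ = 64.2721°

center=(-35.4297,20.0859) T_A=(-26.9530,18.0702) T_B=(-33.5657,11.5745) sweep=64.2721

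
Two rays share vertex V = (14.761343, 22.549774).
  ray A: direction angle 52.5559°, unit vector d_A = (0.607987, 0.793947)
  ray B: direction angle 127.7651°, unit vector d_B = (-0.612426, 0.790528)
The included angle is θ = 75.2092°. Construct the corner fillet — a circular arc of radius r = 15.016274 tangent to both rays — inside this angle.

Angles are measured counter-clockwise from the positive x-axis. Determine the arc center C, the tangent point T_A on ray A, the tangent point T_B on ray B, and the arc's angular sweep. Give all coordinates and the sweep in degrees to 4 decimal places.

center=(14.6924,47.1581) T_A=(26.6145,38.0284) T_B=(2.8216,37.9617) sweep=104.7908

bisector direction at 90.1605° = (-0.002801,0.999996)
center distance |VC| = r/sin(θ/2) = 15.016274/sin(37.6046°) = 24.608420
C = V + |VC|·bis = (14.6924,47.1581)
T_A = V + ((C−V)·d_A)·d_A = V + 19.4958·d_A = (26.6145,38.0284)
T_B = V + ((C−V)·d_B)·d_B = V + 19.4958·d_B = (2.8216,37.9617)
sweep = 180° − θ = 104.7908°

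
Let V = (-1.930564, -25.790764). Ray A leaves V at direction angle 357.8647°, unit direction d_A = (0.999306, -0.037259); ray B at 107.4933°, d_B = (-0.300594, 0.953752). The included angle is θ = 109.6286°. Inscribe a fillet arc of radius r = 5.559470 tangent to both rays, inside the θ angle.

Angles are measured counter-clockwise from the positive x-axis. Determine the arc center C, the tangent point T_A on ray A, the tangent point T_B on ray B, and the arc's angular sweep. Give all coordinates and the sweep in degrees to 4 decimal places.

bisector direction at 52.6790° = (0.606280,0.795251)
center distance |VC| = r/sin(θ/2) = 5.559470/sin(54.8143°) = 6.802333
C = V + |VC|·bis = (2.1936,-20.3812)
T_A = V + ((C−V)·d_A)·d_A = V + 3.9197·d_A = (1.9864,-25.9368)
T_B = V + ((C−V)·d_B)·d_B = V + 3.9197·d_B = (-3.1088,-22.0523)
sweep = 180° − θ = 70.3714°

center=(2.1936,-20.3812) T_A=(1.9864,-25.9368) T_B=(-3.1088,-22.0523) sweep=70.3714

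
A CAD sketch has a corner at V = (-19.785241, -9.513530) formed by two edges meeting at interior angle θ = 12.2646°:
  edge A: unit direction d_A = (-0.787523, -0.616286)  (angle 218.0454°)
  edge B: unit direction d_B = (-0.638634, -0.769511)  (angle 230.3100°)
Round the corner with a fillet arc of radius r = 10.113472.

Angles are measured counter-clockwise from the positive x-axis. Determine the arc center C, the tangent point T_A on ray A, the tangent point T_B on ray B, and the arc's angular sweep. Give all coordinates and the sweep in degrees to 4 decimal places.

center=(-87.6834,-75.4903) T_A=(-93.9162,-67.5257) T_B=(-79.9010,-81.9491) sweep=167.7354

bisector direction at 224.1777° = (-0.717182,-0.696886)
center distance |VC| = r/sin(θ/2) = 10.113472/sin(6.1323°) = 94.673620
C = V + |VC|·bis = (-87.6834,-75.4903)
T_A = V + ((C−V)·d_A)·d_A = V + 94.1319·d_A = (-93.9162,-67.5257)
T_B = V + ((C−V)·d_B)·d_B = V + 94.1319·d_B = (-79.9010,-81.9491)
sweep = 180° − θ = 167.7354°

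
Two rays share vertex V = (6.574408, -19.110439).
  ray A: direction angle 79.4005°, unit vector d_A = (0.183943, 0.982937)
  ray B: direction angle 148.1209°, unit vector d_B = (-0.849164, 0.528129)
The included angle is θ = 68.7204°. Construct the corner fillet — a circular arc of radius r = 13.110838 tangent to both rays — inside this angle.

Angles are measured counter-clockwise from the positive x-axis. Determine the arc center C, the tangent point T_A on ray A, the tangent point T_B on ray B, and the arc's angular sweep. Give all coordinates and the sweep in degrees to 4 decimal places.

bisector direction at 113.7607° = (-0.402918,0.915236)
center distance |VC| = r/sin(θ/2) = 13.110838/sin(34.3602°) = 23.229951
C = V + |VC|·bis = (-2.7853,2.1505)
T_A = V + ((C−V)·d_A)·d_A = V + 19.1765·d_A = (10.1018,-0.2612)
T_B = V + ((C−V)·d_B)·d_B = V + 19.1765·d_B = (-9.7096,-8.9828)
sweep = 180° − θ = 111.2796°

center=(-2.7853,2.1505) T_A=(10.1018,-0.2612) T_B=(-9.7096,-8.9828) sweep=111.2796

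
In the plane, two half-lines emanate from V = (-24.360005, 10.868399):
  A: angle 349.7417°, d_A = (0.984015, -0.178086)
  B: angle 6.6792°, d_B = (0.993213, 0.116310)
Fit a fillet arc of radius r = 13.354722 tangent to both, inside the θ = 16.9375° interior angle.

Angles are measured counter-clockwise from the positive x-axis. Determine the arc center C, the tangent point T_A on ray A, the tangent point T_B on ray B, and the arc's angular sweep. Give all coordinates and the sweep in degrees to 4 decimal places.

center=(66.2777,8.0365) T_A=(63.8994,-5.1047) T_B=(64.7244,21.3006) sweep=163.0625

bisector direction at 358.2104° = (0.999512,-0.031228)
center distance |VC| = r/sin(θ/2) = 13.354722/sin(8.4688°) = 90.681912
C = V + |VC|·bis = (66.2777,8.0365)
T_A = V + ((C−V)·d_A)·d_A = V + 89.6931·d_A = (63.8994,-5.1047)
T_B = V + ((C−V)·d_B)·d_B = V + 89.6931·d_B = (64.7244,21.3006)
sweep = 180° − θ = 163.0625°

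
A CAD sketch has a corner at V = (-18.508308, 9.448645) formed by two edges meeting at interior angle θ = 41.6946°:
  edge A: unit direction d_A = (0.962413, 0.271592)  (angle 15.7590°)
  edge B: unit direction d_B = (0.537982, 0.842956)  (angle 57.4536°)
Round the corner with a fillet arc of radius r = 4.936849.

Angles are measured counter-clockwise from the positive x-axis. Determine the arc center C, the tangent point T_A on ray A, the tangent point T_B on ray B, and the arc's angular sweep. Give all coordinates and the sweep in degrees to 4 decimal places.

bisector direction at 36.6063° = (0.802752,0.596313)
center distance |VC| = r/sin(θ/2) = 4.936849/sin(20.8473°) = 13.872285
C = V + |VC|·bis = (-7.3723,17.7209)
T_A = V + ((C−V)·d_A)·d_A = V + 12.9641·d_A = (-6.0315,12.9696)
T_B = V + ((C−V)·d_B)·d_B = V + 12.9641·d_B = (-11.5339,20.3768)
sweep = 180° − θ = 138.3054°

center=(-7.3723,17.7209) T_A=(-6.0315,12.9696) T_B=(-11.5339,20.3768) sweep=138.3054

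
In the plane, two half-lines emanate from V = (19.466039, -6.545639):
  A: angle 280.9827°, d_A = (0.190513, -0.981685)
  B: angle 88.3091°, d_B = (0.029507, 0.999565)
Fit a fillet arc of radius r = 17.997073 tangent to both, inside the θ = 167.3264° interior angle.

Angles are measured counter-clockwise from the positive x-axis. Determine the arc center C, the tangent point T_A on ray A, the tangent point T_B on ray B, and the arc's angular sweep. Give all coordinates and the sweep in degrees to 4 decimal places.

bisector direction at 4.6459° = (0.996714,0.080997)
center distance |VC| = r/sin(θ/2) = 17.997073/sin(83.6632°) = 18.107706
C = V + |VC|·bis = (37.5142,-5.0790)
T_A = V + ((C−V)·d_A)·d_A = V + 1.9986·d_A = (19.8468,-8.5076)
T_B = V + ((C−V)·d_B)·d_B = V + 1.9986·d_B = (19.5250,-4.5479)
sweep = 180° − θ = 12.6736°

center=(37.5142,-5.0790) T_A=(19.8468,-8.5076) T_B=(19.5250,-4.5479) sweep=12.6736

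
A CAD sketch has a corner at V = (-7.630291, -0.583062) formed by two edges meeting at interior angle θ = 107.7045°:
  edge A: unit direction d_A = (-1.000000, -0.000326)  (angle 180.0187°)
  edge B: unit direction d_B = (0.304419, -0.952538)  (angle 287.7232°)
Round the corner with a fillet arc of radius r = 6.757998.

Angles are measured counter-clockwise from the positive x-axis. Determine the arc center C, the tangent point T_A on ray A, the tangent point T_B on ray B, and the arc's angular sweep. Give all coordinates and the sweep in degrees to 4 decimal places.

bisector direction at 233.8709° = (-0.589606,-0.807691)
center distance |VC| = r/sin(θ/2) = 6.757998/sin(53.8522°) = 8.369053
C = V + |VC|·bis = (-12.5647,-7.3427)
T_A = V + ((C−V)·d_A)·d_A = V + 4.9366·d_A = (-12.5669,-0.5847)
T_B = V + ((C−V)·d_B)·d_B = V + 4.9366·d_B = (-6.1275,-5.2854)
sweep = 180° − θ = 72.2955°

center=(-12.5647,-7.3427) T_A=(-12.5669,-0.5847) T_B=(-6.1275,-5.2854) sweep=72.2955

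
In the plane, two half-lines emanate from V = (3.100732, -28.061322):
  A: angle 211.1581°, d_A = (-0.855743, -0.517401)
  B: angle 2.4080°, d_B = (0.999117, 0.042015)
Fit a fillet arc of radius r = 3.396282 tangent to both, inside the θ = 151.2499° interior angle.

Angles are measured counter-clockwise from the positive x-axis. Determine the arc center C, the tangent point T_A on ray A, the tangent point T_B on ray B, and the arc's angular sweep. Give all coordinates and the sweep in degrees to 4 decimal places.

bisector direction at 286.7830° = (0.288749,-0.957405)
center distance |VC| = r/sin(θ/2) = 3.396282/sin(75.6249°) = 3.506052
C = V + |VC|·bis = (4.1131,-31.4180)
T_A = V + ((C−V)·d_A)·d_A = V + 0.8704·d_A = (2.3559,-28.5117)
T_B = V + ((C−V)·d_B)·d_B = V + 0.8704·d_B = (3.9704,-28.0248)
sweep = 180° − θ = 28.7501°

center=(4.1131,-31.4180) T_A=(2.3559,-28.5117) T_B=(3.9704,-28.0248) sweep=28.7501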